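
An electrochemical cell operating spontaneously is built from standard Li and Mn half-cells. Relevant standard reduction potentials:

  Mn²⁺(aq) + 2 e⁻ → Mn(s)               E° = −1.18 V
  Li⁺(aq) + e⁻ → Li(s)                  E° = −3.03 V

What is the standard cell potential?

The Mn²⁺/Mn couple has the higher E°, so Mn ion is reduced (cathode) and Li is oxidized (anode).
E°cell = E°(cathode) − E°(anode) = −1.18 − (−3.03) = +1.85 V.

+1.85 V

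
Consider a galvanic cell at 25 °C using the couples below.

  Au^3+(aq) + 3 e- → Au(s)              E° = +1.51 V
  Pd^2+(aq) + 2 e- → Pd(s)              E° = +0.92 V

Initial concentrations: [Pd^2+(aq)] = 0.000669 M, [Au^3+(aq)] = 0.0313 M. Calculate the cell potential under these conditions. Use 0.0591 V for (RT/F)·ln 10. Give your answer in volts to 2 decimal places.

+0.65 V

Au³⁺/Au is reduced (cathode, E° = +1.51 V) and Pd²⁺/Pd is oxidized (anode).
E°cell = E°cat − E°an = +1.51 − (+0.92) = +0.59 V; n = 6.
For the overall reaction 2 Au^3+(aq) + 3 Pd(s) → 2 Au(s) + 3 Pd^2+(aq), Q = [Pd^2+(aq)]^3 / [Au^3+(aq)]^2 = 3.06×10^−7, giving log Q = −6.515.
Applying E = E° − (RT ln10/nF)·log Q gives +0.59 − (0.0591/6)(−6.515) = +0.65 V.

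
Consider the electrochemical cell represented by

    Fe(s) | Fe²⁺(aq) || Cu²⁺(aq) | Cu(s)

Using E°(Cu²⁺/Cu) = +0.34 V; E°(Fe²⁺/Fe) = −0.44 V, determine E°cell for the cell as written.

+0.78 V

By convention the left-hand electrode in cell notation is the anode (oxidation) and the right-hand electrode is the cathode (reduction).
E°cell = E°(right) − E°(left) = +0.34 − (−0.44) = +0.78 V.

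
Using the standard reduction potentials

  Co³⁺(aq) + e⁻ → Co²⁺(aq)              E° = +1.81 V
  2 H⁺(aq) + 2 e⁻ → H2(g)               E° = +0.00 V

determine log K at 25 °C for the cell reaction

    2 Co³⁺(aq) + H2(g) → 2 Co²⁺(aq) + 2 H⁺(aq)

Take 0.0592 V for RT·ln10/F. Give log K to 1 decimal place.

log K = 61.1

The Co³⁺/Co²⁺ couple is reduced (cathode); E°cell = +1.81 − (+0.00) = +1.81 V with n = 2.
At equilibrium E = 0, so log K = nE°cell / 0.0592 = (2)(+1.81) / 0.0592 = 61.1.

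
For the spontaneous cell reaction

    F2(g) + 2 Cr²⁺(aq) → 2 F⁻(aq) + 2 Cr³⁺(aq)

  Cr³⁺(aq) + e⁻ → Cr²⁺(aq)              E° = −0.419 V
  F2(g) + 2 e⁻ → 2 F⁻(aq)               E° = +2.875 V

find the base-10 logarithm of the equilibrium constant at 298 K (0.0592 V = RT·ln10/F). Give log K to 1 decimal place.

The F₂/F⁻ couple is reduced (cathode); E°cell = +2.875 − (−0.419) = +3.294 V with n = 2.
At equilibrium E = 0, so log K = nE°cell / 0.0592 = (2)(+3.294) / 0.0592 = 111.3.

log K = 111.3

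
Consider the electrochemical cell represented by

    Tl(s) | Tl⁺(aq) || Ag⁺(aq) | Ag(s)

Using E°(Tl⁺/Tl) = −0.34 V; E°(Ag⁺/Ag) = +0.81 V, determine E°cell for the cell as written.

+1.15 V

By convention the left-hand electrode in cell notation is the anode (oxidation) and the right-hand electrode is the cathode (reduction).
E°cell = E°(right) − E°(left) = +0.81 − (−0.34) = +1.15 V.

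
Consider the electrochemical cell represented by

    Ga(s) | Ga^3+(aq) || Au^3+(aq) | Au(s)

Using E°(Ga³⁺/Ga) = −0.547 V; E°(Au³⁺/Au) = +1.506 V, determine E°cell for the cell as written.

+2.053 V

By convention the left-hand electrode in cell notation is the anode (oxidation) and the right-hand electrode is the cathode (reduction).
E°cell = E°(right) − E°(left) = +1.506 − (−0.547) = +2.053 V.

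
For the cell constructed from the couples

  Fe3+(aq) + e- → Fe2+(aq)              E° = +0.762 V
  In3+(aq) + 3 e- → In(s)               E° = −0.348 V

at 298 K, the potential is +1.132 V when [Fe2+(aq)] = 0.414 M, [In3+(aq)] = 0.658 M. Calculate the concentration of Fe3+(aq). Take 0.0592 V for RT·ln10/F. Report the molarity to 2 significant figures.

0.85 M

The Fe³⁺/Fe²⁺ couple has the larger reduction potential, so it is the cathode: E°cell = +0.762 − (−0.348) = +1.110 V and n = 3.
From the Nernst equation, log Q = n(E° − E)/0.0592 = 3·(+1.110 − (+1.132))/0.0592 = −1.115.
The balanced reaction is 3 Fe3+(aq) + In(s) → 3 Fe2+(aq) + In3+(aq), so Q = ([Fe2+(aq)]^3·[In3+(aq)]) / [Fe3+(aq)]^3.
Isolating [Fe3+(aq)] in Q = 10^{−1.115} yields log [Fe3+(aq)] = −0.072, i.e. 0.85 M.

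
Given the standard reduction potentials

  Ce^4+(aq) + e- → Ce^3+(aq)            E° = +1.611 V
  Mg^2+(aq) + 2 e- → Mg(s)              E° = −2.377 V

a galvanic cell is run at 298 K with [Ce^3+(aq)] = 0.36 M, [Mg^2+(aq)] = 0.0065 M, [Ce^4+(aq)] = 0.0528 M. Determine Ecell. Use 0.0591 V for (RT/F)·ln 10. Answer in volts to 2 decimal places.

Ce⁴⁺/Ce³⁺ is reduced (cathode, E° = +1.611 V) and Mg²⁺/Mg is oxidized (anode).
E°cell = +1.611 − (−2.377) = +3.988 V, with n = 2 electrons transferred.
Balancing gives 2 Ce^4+(aq) + Mg(s) → 2 Ce^3+(aq) + Mg^2+(aq); hence Q = ([Ce^3+(aq)]^2·[Mg^2+(aq)]) / [Ce^4+(aq)]^2 = 0.302 (log Q = −0.520).
By the Nernst equation, E = +3.988 − (0.0591/2)·(−0.520) = +4.00 V.

+4.00 V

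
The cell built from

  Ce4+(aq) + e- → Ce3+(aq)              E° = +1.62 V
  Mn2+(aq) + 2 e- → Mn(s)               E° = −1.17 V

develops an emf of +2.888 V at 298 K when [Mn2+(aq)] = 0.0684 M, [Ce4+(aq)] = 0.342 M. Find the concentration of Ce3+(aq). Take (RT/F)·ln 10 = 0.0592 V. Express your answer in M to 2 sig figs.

0.029 M

Ce⁴⁺/Ce³⁺ is the cathode (higher E°); E°cell = +1.62 − (−1.17) = +2.79 V with n = 2.
Rearranging E = E° − (0.0592/n)·log Q gives log Q = 2(+2.79 − (+2.888))/0.0592 = −3.311.
Balancing electrons gives 2 Ce4+(aq) + Mn(s) → 2 Ce3+(aq) + Mn2+(aq); thus Q = ([Ce3+(aq)]^2·[Mn2+(aq)]) / [Ce4+(aq)]^2.
Substituting the known concentrations and solving, log [Ce3+(aq)] = −1.539 and [Ce3+(aq)] = 0.029 M.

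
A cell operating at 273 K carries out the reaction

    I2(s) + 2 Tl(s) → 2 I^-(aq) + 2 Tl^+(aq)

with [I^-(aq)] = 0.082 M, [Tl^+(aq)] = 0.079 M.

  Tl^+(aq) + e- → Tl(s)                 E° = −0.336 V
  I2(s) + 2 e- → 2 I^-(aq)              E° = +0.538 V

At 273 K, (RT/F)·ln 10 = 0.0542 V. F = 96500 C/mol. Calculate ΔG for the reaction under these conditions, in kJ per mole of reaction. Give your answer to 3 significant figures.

The standard cell potential is +0.538 − (−0.336) = +0.874 V, with n = 2 electrons in the balanced equation.
Q = [I^-(aq)]^2·[Tl^+(aq)]^2 = 4.2×10^−5, so log Q = −4.377 and E = +0.874 − (0.0542/2)(−4.377) = +0.9926 V.
Then ΔG = −nFE = −2 × 96500 × +0.9926 J/mol = −192 kJ/mol.

−192 kJ/mol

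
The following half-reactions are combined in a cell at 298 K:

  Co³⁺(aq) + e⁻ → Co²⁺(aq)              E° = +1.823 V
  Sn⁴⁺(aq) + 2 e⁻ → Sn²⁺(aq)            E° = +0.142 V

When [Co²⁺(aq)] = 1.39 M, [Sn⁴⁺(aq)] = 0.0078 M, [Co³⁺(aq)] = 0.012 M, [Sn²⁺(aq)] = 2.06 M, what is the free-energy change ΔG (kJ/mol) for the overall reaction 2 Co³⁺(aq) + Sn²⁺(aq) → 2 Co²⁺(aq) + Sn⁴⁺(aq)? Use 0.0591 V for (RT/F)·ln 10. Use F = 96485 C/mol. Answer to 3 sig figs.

E°cell = +1.823 − (+0.142) = +1.681 V; the balanced reaction transfers n = 2 electrons.
Here Q = ([Co²⁺(aq)]^2·[Sn⁴⁺(aq)]) / ([Co³⁺(aq)]^2·[Sn²⁺(aq)]) = 50.8 (log Q = 1.706), giving E = +1.681 − (0.0591/2)·(1.706) = +1.6306 V.
Then ΔG = −nFE = −2 × 96485 × +1.6306 J/mol = −315 kJ/mol.

−315 kJ/mol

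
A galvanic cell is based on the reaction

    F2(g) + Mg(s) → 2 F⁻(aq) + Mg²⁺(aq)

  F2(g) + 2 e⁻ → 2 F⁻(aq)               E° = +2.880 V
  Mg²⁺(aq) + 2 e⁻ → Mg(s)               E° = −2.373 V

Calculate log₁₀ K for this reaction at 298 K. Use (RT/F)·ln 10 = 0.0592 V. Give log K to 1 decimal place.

The F₂/F⁻ couple is reduced (cathode); E°cell = +2.880 − (−2.373) = +5.253 V with n = 2.
At equilibrium E = 0, so log K = nE°cell / 0.0592 = (2)(+5.253) / 0.0592 = 177.5.

log K = 177.5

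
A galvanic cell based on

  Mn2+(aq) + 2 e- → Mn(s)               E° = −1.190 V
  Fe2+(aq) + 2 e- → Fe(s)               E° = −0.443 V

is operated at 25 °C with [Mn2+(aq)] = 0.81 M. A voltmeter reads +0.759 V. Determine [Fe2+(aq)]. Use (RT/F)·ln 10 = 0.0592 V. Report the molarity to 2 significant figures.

The Fe²⁺/Fe couple has the larger reduction potential, so it is the cathode: E°cell = −0.443 − (−1.190) = +0.747 V and n = 2.
Rearranging E = E° − (0.0592/n)·log Q gives log Q = 2(+0.747 − (+0.759))/0.0592 = −0.405.
Balancing electrons gives Fe2+(aq) + Mn(s) → Fe(s) + Mn2+(aq); thus Q = [Mn2+(aq)] / [Fe2+(aq)].
Solving for the unknown gives log [Fe2+(aq)] = 0.313, so [Fe2+(aq)] ≈ 2.1 M.

2.1 M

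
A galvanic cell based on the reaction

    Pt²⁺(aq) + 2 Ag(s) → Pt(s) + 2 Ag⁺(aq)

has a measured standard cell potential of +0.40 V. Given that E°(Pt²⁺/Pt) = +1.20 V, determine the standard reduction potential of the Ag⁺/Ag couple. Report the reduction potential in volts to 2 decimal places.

In the reaction as written the Pt²⁺/Pt couple is reduced (cathode) and Ag⁺/Ag is oxidized (anode), so E°cell = E°(Pt²⁺/Pt) − E°(Ag⁺/Ag).
E°(Ag⁺/Ag) = E°(cathode) − E°cell = +1.20 − (+0.40) = +0.80 V.

+0.80 V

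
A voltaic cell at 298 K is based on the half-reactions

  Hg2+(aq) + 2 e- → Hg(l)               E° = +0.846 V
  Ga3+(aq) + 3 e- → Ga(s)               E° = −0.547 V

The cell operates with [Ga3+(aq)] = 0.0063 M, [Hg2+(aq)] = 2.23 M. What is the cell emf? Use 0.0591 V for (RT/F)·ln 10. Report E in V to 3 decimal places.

+1.447 V

Since E°(Hg²⁺/Hg) > E°(Ga³⁺/Ga), Hg²⁺/Hg serves as the cathode.
E°cell = E°cat − E°an = +0.846 − (−0.547) = +1.393 V; n = 6.
Balancing gives 3 Hg2+(aq) + 2 Ga(s) → 3 Hg(l) + 2 Ga3+(aq); hence Q = [Ga3+(aq)]^2 / [Hg2+(aq)]^3 = 3.58×10^−6 (log Q = −5.446).
E = E° − (0.0591/n)·log Q = +1.393 − (0.0591/6)(−5.446) = +1.447 V.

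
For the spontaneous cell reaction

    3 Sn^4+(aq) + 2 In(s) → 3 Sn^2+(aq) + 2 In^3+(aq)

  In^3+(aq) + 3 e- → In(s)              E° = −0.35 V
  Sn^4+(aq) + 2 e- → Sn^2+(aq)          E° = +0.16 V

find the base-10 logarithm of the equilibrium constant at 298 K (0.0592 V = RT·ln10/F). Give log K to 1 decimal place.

The Sn⁴⁺/Sn²⁺ couple is reduced (cathode); E°cell = +0.16 − (−0.35) = +0.51 V with n = 6.
At equilibrium E = 0, so log K = nE°cell / 0.0592 = (6)(+0.51) / 0.0592 = 51.7.

log K = 51.7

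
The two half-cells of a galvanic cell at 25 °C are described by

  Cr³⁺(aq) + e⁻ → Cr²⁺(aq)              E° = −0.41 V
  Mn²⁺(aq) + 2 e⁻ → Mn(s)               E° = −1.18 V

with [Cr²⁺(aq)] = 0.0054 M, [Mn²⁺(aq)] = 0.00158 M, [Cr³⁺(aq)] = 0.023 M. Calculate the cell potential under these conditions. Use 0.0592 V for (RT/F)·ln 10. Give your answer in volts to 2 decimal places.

The Cr³⁺/Cr²⁺ couple has the more positive E°, so it is the cathode; Mn²⁺/Mn is the anode.
The standard potential is −0.41 − (−1.18) = +0.77 V and the balanced reaction transfers n = 2 electrons.
For the overall reaction 2 Cr³⁺(aq) + Mn(s) → 2 Cr²⁺(aq) + Mn²⁺(aq), Q = ([Cr²⁺(aq)]^2·[Mn²⁺(aq)]) / [Cr³⁺(aq)]^2 = 8.71×10^−5, giving log Q = −4.060.
E = E° − (0.0592/n)·log Q = +0.77 − (0.0592/2)(−4.060) = +0.89 V.

+0.89 V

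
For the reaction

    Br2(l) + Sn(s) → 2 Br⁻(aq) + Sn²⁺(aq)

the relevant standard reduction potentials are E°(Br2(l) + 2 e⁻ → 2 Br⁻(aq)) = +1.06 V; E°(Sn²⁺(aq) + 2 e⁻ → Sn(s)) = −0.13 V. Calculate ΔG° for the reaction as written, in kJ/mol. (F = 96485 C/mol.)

−230 kJ/mol

In the reaction as written Br2(l) is reduced, so the Br₂/Br⁻ couple is the cathode and Sn²⁺/Sn is the anode.
E°cell = +1.06 − (−0.13) = +1.19 V; balancing electrons gives n = 2.
ΔG° = −nFE°cell = −(2)(96485)(+1.19) J/mol = −230 kJ/mol.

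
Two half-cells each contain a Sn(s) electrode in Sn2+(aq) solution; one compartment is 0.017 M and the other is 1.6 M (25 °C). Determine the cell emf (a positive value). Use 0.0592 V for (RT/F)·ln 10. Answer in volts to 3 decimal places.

For a concentration cell E°cell = 0, since both electrodes use the same couple.
The compartment with the higher Sn2+(aq) concentration (1.6 M) acts as the cathode; ions are reduced there and produced at the dilute (0.017 M) anode.
With n = 2, Ecell = −(0.0592/2)·log([dilute]/[conc]) = −(0.0592/2)·log(0.017/1.6) = +0.058 V.

0.058 V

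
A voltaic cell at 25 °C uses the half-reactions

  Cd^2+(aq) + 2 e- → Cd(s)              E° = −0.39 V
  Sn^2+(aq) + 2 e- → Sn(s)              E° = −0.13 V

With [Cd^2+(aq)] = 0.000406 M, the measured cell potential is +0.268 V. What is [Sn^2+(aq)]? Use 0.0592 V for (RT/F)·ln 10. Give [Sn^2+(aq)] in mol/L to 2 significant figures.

The Sn²⁺/Sn couple has the larger reduction potential, so it is the cathode: E°cell = −0.13 − (−0.39) = +0.26 V and n = 2.
From the Nernst equation, log Q = n(E° − E)/0.0592 = 2·(+0.26 − (+0.268))/0.0592 = −0.270.
Balancing electrons gives Sn^2+(aq) + Cd(s) → Sn(s) + Cd^2+(aq); thus Q = [Cd^2+(aq)] / [Sn^2+(aq)].
Solving for the unknown gives log [Sn^2+(aq)] = −3.121, so [Sn^2+(aq)] ≈ 0.00076 M.

0.00076 M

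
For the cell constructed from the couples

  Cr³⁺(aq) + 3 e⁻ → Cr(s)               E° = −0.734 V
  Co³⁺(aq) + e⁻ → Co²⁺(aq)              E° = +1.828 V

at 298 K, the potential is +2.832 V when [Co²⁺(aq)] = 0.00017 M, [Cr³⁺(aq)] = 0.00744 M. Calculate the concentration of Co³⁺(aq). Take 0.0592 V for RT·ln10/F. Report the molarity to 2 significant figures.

1.2 M

The Co³⁺/Co²⁺ couple has the larger reduction potential, so it is the cathode: E°cell = +1.828 − (−0.734) = +2.562 V and n = 3.
From the Nernst equation, log Q = n(E° − E)/0.0592 = 3·(+2.562 − (+2.832))/0.0592 = −13.682.
The balanced reaction is 3 Co³⁺(aq) + Cr(s) → 3 Co²⁺(aq) + Cr³⁺(aq), so Q = ([Co²⁺(aq)]^3·[Cr³⁺(aq)]) / [Co³⁺(aq)]^3.
Isolating [Co³⁺(aq)] in Q = 10^{−13.682} yields log [Co³⁺(aq)] = 0.082, i.e. 1.2 M.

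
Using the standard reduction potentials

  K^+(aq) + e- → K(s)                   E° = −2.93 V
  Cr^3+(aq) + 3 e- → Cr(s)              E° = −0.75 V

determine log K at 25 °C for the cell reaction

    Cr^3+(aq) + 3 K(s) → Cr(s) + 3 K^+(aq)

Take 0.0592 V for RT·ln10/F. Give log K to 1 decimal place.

log K = 110.5

The Cr³⁺/Cr couple is reduced (cathode); E°cell = −0.75 − (−2.93) = +2.18 V with n = 3.
At equilibrium E = 0, so log K = nE°cell / 0.0592 = (3)(+2.18) / 0.0592 = 110.5.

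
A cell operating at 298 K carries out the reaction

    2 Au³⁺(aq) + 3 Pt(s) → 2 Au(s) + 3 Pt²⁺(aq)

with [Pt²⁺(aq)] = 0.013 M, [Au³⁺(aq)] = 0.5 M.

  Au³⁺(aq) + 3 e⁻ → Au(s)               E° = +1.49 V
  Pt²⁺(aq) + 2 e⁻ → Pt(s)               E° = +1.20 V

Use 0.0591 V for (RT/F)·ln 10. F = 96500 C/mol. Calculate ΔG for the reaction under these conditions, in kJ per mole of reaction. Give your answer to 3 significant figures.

−197 kJ/mol

The standard cell potential is +1.49 − (+1.20) = +0.29 V, with n = 6 electrons in the balanced equation.
Here Q = [Pt²⁺(aq)]^3 / [Au³⁺(aq)]^2 = 8.79×10^−6 (log Q = −5.056), giving E = +0.29 − (0.0591/6)·(−5.056) = +0.3398 V.
Then ΔG = −nFE = −6 × 96500 × +0.3398 J/mol = −197 kJ/mol.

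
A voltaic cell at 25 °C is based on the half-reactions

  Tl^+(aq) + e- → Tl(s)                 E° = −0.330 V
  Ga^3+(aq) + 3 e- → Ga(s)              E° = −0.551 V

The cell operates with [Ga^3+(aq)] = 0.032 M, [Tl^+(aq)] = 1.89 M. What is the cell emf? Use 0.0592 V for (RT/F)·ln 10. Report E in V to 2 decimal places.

Tl⁺/Tl is reduced (cathode, E° = −0.330 V) and Ga³⁺/Ga is oxidized (anode).
E°cell = E°cat − E°an = −0.330 − (−0.551) = +0.221 V; n = 3.
For the overall reaction 3 Tl^+(aq) + Ga(s) → 3 Tl(s) + Ga^3+(aq), Q = [Ga^3+(aq)] / [Tl^+(aq)]^3 = 0.00474, giving log Q = −2.324.
Applying E = E° − (RT ln10/nF)·log Q gives +0.221 − (0.0592/3)(−2.324) = +0.27 V.

+0.27 V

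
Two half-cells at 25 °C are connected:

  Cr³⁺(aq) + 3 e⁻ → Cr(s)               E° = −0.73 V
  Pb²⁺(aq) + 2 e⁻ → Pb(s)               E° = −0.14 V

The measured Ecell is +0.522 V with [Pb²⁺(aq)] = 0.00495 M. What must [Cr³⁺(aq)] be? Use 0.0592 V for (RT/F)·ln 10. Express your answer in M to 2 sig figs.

Pb²⁺/Pb is the cathode (higher E°); E°cell = −0.14 − (−0.73) = +0.59 V with n = 6.
Since E = E° − (0.0592/n)·log Q, log Q = n(E° − E)/0.0592 = 6.892.
Balancing electrons gives 3 Pb²⁺(aq) + 2 Cr(s) → 3 Pb(s) + 2 Cr³⁺(aq); thus Q = [Cr³⁺(aq)]^2 / [Pb²⁺(aq)]^3.
Isolating [Cr³⁺(aq)] in Q = 10^{6.892} yields log [Cr³⁺(aq)] = −0.012, i.e. 0.97 M.

0.97 M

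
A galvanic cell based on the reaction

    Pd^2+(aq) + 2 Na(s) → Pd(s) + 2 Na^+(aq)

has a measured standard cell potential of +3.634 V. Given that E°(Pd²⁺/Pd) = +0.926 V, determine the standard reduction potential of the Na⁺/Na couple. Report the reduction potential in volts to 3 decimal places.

In the reaction as written the Pd²⁺/Pd couple is reduced (cathode) and Na⁺/Na is oxidized (anode), so E°cell = E°(Pd²⁺/Pd) − E°(Na⁺/Na).
E°(Na⁺/Na) = E°(cathode) − E°cell = +0.926 − (+3.634) = −2.708 V.

−2.708 V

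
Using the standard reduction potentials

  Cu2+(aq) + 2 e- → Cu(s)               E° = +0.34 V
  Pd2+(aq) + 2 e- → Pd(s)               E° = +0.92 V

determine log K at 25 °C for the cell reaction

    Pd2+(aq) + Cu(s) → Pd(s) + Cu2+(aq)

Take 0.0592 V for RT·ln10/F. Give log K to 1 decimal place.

The Pd²⁺/Pd couple is reduced (cathode); E°cell = +0.92 − (+0.34) = +0.58 V with n = 2.
At equilibrium E = 0, so log K = nE°cell / 0.0592 = (2)(+0.58) / 0.0592 = 19.6.

log K = 19.6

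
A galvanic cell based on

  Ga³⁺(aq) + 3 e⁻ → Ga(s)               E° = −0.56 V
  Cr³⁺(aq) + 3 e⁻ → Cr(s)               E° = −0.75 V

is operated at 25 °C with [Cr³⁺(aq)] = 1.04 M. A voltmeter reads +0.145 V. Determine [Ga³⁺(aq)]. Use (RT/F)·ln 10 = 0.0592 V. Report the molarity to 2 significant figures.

The Ga³⁺/Ga couple has the larger reduction potential, so it is the cathode: E°cell = −0.56 − (−0.75) = +0.19 V and n = 3.
From the Nernst equation, log Q = n(E° − E)/0.0592 = 3·(+0.19 − (+0.145))/0.0592 = 2.280.
The balanced reaction is Ga³⁺(aq) + Cr(s) → Ga(s) + Cr³⁺(aq), so Q = [Cr³⁺(aq)] / [Ga³⁺(aq)].
Isolating [Ga³⁺(aq)] in Q = 10^{2.280} yields log [Ga³⁺(aq)] = −2.263, i.e. 0.0055 M.

0.0055 M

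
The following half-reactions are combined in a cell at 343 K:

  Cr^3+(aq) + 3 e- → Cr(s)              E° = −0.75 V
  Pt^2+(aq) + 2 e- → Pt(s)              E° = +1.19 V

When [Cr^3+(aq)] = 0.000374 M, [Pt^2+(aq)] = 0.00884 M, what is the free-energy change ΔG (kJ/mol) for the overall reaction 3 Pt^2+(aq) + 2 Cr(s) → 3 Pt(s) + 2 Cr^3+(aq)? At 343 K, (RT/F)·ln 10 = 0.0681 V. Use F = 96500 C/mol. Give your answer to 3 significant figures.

The standard cell potential is +1.19 − (−0.75) = +1.94 V, with n = 6 electrons in the balanced equation.
Q = [Cr^3+(aq)]^2 / [Pt^2+(aq)]^3 = 0.202, so log Q = −0.694 and E = +1.94 − (0.0681/6)(−0.694) = +1.9479 V.
Then ΔG = −nFE = −6 × 96500 × +1.9479 J/mol = −1130 kJ/mol.

−1130 kJ/mol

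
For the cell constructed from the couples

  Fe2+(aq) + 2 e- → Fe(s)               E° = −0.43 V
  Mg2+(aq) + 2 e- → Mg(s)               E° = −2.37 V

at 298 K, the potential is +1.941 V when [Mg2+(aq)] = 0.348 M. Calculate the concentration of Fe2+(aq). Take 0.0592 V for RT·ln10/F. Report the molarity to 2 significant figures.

With Fe²⁺/Fe at the cathode and Mg²⁺/Mg at the anode, E°cell = −0.43 − (−2.37) = +1.94 V (n = 2).
Since E = E° − (0.0592/n)·log Q, log Q = n(E° − E)/0.0592 = −0.034.
The balanced reaction is Fe2+(aq) + Mg(s) → Fe(s) + Mg2+(aq), so Q = [Mg2+(aq)] / [Fe2+(aq)].
Isolating [Fe2+(aq)] in Q = 10^{−0.034} yields log [Fe2+(aq)] = −0.424, i.e. 0.38 M.

0.38 M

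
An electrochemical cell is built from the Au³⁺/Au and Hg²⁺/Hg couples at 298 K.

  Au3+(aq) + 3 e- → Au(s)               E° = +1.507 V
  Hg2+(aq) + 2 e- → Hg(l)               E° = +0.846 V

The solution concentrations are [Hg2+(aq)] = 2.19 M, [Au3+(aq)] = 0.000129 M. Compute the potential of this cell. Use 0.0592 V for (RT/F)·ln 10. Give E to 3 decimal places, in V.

+0.574 V

The Au³⁺/Au couple has the more positive E°, so it is the cathode; Hg²⁺/Hg is the anode.
The standard potential is +1.507 − (+0.846) = +0.661 V and the balanced reaction transfers n = 6 electrons.
Balancing gives 2 Au3+(aq) + 3 Hg(l) → 2 Au(s) + 3 Hg2+(aq); hence Q = [Hg2+(aq)]^3 / [Au3+(aq)]^2 = 6.31×10^8 (log Q = 8.800).
Applying E = E° − (RT ln10/nF)·log Q gives +0.661 − (0.0592/6)(8.800) = +0.574 V.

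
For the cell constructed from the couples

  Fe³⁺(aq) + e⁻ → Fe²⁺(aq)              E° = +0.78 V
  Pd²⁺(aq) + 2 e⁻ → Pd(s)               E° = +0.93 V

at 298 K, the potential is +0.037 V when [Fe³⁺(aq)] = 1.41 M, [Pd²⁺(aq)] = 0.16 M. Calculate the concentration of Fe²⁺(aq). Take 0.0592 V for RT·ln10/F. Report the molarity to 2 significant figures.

0.043 M

With Pd²⁺/Pd at the cathode and Fe³⁺/Fe²⁺ at the anode, E°cell = +0.93 − (+0.78) = +0.15 V (n = 2).
From the Nernst equation, log Q = n(E° − E)/0.0592 = 2·(+0.15 − (+0.037))/0.0592 = 3.818.
Balancing electrons gives Pd²⁺(aq) + 2 Fe²⁺(aq) → Pd(s) + 2 Fe³⁺(aq); thus Q = [Fe³⁺(aq)]^2 / ([Pd²⁺(aq)]·[Fe²⁺(aq)]^2).
Solving for the unknown gives log [Fe²⁺(aq)] = −1.362, so [Fe²⁺(aq)] ≈ 0.043 M.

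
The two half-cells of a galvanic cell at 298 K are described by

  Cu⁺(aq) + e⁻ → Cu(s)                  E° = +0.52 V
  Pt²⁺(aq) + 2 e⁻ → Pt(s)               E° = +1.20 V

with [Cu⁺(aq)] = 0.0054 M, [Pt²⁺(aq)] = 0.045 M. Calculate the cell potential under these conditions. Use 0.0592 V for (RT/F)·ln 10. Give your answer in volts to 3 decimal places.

+0.774 V

Since E°(Pt²⁺/Pt) > E°(Cu⁺/Cu), Pt²⁺/Pt serves as the cathode.
E°cell = +1.20 − (+0.52) = +0.68 V, with n = 2 electrons transferred.
Balancing gives Pt²⁺(aq) + 2 Cu(s) → Pt(s) + 2 Cu⁺(aq); hence Q = [Cu⁺(aq)]^2 / [Pt²⁺(aq)] = 0.000648 (log Q = −3.188).
By the Nernst equation, E = +0.68 − (0.0592/2)·(−3.188) = +0.774 V.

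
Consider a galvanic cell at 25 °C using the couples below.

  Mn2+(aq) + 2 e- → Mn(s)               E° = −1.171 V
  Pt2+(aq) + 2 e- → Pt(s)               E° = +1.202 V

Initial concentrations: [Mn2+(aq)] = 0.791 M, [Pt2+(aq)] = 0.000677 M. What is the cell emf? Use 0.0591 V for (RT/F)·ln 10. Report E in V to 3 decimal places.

The Pt²⁺/Pt couple has the more positive E°, so it is the cathode; Mn²⁺/Mn is the anode.
E°cell = +1.202 − (−1.171) = +2.373 V, with n = 2 electrons transferred.
Balancing gives Pt2+(aq) + Mn(s) → Pt(s) + Mn2+(aq); hence Q = [Mn2+(aq)] / [Pt2+(aq)] = 1.17×10^3 (log Q = 3.068).
By the Nernst equation, E = +2.373 − (0.0591/2)·(3.068) = +2.282 V.

+2.282 V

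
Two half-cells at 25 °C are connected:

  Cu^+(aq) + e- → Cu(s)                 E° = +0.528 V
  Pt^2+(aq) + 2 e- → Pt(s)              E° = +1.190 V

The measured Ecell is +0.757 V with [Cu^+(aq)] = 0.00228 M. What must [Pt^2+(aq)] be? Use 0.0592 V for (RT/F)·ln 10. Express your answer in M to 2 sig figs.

With Pt²⁺/Pt at the cathode and Cu⁺/Cu at the anode, E°cell = +1.190 − (+0.528) = +0.662 V (n = 2).
From the Nernst equation, log Q = n(E° − E)/0.0592 = 2·(+0.662 − (+0.757))/0.0592 = −3.209.
Balancing electrons gives Pt^2+(aq) + 2 Cu(s) → Pt(s) + 2 Cu^+(aq); thus Q = [Cu^+(aq)]^2 / [Pt^2+(aq)].
Substituting the known concentrations and solving, log [Pt^2+(aq)] = −2.075 and [Pt^2+(aq)] = 0.0084 M.

0.0084 M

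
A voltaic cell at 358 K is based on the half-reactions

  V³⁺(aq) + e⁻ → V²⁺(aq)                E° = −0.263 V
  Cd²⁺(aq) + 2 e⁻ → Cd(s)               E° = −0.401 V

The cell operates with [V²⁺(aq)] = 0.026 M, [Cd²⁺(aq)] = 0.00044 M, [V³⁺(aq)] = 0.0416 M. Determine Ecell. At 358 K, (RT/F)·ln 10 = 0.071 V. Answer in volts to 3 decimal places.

The V³⁺/V²⁺ couple has the more positive E°, so it is the cathode; Cd²⁺/Cd is the anode.
The standard potential is −0.263 − (−0.401) = +0.138 V and the balanced reaction transfers n = 2 electrons.
For the overall reaction 2 V³⁺(aq) + Cd(s) → 2 V²⁺(aq) + Cd²⁺(aq), Q = ([V²⁺(aq)]^2·[Cd²⁺(aq)]) / [V³⁺(aq)]^2 = 0.000172, giving log Q = −3.765.
By the Nernst equation, E = +0.138 − (0.071/2)·(−3.765) = +0.272 V.

+0.272 V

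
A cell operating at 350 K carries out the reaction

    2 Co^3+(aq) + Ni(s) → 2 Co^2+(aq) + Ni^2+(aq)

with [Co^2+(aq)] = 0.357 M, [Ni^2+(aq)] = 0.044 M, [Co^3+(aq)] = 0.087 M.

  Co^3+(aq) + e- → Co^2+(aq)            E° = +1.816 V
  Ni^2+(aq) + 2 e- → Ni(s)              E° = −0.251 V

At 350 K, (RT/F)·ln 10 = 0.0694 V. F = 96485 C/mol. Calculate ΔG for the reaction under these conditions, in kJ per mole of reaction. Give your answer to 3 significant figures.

E°cell = +1.816 − (−0.251) = +2.067 V; the balanced reaction transfers n = 2 electrons.
Q = ([Co^2+(aq)]^2·[Ni^2+(aq)]) / [Co^3+(aq)]^2 = 0.741, so log Q = −0.130 and E = +2.067 − (0.0694/2)(−0.130) = +2.0715 V.
ΔG = −nFE = −(2)(96485)(+2.0715) J/mol = −400 kJ/mol.

−400 kJ/mol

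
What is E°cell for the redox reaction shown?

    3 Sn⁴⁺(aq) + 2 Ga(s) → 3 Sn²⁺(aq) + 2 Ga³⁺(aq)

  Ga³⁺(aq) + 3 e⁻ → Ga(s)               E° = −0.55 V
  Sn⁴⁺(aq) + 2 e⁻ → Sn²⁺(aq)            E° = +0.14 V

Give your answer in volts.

+0.69 V

Sn⁴⁺(aq) gains electrons, so the Sn⁴⁺/Sn²⁺ couple is the cathode; the Ga³⁺/Ga couple is the anode.
E°cell = E°(cathode) − E°(anode) = +0.14 − (−0.55) = +0.69 V.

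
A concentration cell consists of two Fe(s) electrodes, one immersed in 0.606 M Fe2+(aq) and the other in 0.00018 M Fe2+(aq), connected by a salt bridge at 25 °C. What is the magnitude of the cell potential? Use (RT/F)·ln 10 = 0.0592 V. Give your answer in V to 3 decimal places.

For a concentration cell E°cell = 0, since both electrodes use the same couple.
The compartment with the higher Fe2+(aq) concentration (0.606 M) acts as the cathode; ions are reduced there and produced at the dilute (0.00018 M) anode.
With n = 2, Ecell = −(0.0592/2)·log([dilute]/[conc]) = −(0.0592/2)·log(0.00018/0.606) = +0.104 V.

0.104 V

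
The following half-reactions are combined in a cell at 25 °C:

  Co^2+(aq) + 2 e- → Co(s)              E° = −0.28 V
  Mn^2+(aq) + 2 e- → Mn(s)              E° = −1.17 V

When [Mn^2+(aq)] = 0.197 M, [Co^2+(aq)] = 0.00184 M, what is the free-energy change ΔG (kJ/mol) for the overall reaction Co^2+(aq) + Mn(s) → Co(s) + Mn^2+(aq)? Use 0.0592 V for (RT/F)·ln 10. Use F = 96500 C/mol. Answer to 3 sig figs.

The standard cell potential is −0.28 − (−1.17) = +0.89 V, with n = 2 electrons in the balanced equation.
Here Q = [Mn^2+(aq)] / [Co^2+(aq)] = 107 (log Q = 2.030), giving E = +0.89 − (0.0592/2)·(2.030) = +0.8299 V.
ΔG = −nFE = −(2)(96500)(+0.8299) J/mol = −160 kJ/mol.

−160 kJ/mol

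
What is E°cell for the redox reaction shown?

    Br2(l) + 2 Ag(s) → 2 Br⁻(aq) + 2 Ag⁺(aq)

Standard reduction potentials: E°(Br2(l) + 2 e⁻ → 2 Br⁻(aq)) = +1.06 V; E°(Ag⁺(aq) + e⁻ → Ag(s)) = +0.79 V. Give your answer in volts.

In the reaction as written, Br2(l) is reduced (cathode) and Ag⁺(aq) is produced by oxidation at the anode.
E°cell = E°(cathode) − E°(anode) = +1.06 − (+0.79) = +0.27 V.

+0.27 V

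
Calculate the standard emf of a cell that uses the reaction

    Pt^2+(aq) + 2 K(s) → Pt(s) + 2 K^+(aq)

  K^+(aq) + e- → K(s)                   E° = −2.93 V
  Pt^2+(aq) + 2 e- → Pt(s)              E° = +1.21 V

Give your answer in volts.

Pt^2+(aq) gains electrons, so the Pt²⁺/Pt couple is the cathode; the K⁺/K couple is the anode.
E°cell = E°(cathode) − E°(anode) = +1.21 − (−2.93) = +4.14 V.

+4.14 V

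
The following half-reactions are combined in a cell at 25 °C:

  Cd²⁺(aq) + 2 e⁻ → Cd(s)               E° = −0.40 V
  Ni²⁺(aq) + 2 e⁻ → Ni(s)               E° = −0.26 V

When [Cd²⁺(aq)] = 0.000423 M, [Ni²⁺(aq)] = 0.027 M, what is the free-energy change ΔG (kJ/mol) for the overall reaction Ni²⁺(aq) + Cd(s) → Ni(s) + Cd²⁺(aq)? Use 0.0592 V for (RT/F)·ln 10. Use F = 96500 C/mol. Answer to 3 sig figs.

E°cell = −0.26 − (−0.40) = +0.14 V; the balanced reaction transfers n = 2 electrons.
The reaction quotient is [Cd²⁺(aq)] / [Ni²⁺(aq)] = 0.0157; by Nernst, E = +0.14 − (0.0592/2)(−1.805) = +0.1934 V.
Then ΔG = −nFE = −2 × 96500 × +0.1934 J/mol = −37.3 kJ/mol.

−37.3 kJ/mol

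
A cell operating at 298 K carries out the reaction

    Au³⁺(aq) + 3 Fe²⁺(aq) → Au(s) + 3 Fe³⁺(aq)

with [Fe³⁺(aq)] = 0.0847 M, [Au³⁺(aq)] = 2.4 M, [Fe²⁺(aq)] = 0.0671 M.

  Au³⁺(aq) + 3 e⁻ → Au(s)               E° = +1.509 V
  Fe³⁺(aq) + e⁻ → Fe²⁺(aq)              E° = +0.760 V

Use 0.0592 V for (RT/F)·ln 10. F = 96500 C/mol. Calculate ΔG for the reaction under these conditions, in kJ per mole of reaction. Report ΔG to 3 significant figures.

−217 kJ/mol

The standard cell potential is +1.509 − (+0.760) = +0.749 V, with n = 3 electrons in the balanced equation.
Q = [Fe³⁺(aq)]^3 / ([Au³⁺(aq)]·[Fe²⁺(aq)]^3) = 0.838, so log Q = −0.077 and E = +0.749 − (0.0592/3)(−0.077) = +0.7505 V.
Finally ΔG = −nFE = −(3)(96500 C/mol)(+0.7505 V) = −217 kJ/mol.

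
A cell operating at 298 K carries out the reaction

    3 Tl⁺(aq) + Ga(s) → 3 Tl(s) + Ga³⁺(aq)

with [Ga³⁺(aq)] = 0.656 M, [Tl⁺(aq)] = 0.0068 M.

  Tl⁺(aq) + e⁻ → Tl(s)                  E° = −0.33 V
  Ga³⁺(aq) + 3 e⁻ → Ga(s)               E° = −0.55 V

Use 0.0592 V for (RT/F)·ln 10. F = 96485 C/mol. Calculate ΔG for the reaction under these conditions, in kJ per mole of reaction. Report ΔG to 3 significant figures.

−27.6 kJ/mol

With Tl⁺/Tl reduced at the cathode, E°cell = −0.33 − (−0.55) = +0.22 V and n = 3.
Q = [Ga³⁺(aq)] / [Tl⁺(aq)]^3 = 2.09×10^6, so log Q = 6.319 and E = +0.22 − (0.0592/3)(6.319) = +0.0953 V.
ΔG = −nFE = −(3)(96485)(+0.0953) J/mol = −27.6 kJ/mol.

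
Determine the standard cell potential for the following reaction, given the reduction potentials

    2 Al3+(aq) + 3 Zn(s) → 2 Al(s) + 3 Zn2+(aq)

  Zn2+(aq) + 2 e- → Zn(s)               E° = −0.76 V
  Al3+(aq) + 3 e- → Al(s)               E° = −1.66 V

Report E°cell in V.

In the reaction as written, Al3+(aq) is reduced (cathode) and Zn2+(aq) is produced by oxidation at the anode.
E°cell = E°(cathode) − E°(anode) = −1.66 − (−0.76) = −0.90 V.
The negative E°cell means the reaction is non-spontaneous in the direction written.

−0.90 V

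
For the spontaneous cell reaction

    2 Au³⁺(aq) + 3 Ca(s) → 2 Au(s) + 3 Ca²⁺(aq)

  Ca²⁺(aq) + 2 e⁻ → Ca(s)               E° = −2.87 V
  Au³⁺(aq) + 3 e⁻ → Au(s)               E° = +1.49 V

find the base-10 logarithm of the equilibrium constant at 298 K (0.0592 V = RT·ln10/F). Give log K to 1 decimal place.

The Au³⁺/Au couple is reduced (cathode); E°cell = +1.49 − (−2.87) = +4.36 V with n = 6.
At equilibrium E = 0, so log K = nE°cell / 0.0592 = (6)(+4.36) / 0.0592 = 441.9.

log K = 441.9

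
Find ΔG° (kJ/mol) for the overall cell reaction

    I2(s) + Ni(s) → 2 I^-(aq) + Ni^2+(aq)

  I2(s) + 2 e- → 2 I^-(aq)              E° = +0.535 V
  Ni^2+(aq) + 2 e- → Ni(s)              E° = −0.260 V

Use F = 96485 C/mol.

In the reaction as written I2(s) is reduced, so the I₂/I⁻ couple is the cathode and Ni²⁺/Ni is the anode.
E°cell = +0.535 − (−0.260) = +0.795 V; balancing electrons gives n = 2.
ΔG° = −nFE°cell = −(2)(96485)(+0.795) J/mol = −153 kJ/mol.

−153 kJ/mol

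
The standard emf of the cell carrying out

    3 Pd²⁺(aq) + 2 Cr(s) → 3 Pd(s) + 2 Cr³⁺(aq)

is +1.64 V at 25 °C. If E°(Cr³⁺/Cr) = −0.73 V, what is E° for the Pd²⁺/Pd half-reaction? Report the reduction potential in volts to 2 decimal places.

In the reaction as written the Pd²⁺/Pd couple is reduced (cathode) and Cr³⁺/Cr is oxidized (anode), so E°cell = E°(Pd²⁺/Pd) − E°(Cr³⁺/Cr).
E°(Pd²⁺/Pd) = E°cell + E°(anode) = +1.64 + (−0.73) = +0.91 V.

+0.91 V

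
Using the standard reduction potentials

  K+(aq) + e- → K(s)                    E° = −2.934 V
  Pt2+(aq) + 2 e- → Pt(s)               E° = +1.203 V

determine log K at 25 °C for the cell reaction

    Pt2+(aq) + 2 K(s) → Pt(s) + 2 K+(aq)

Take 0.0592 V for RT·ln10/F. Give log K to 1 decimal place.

The Pt²⁺/Pt couple is reduced (cathode); E°cell = +1.203 − (−2.934) = +4.137 V with n = 2.
At equilibrium E = 0, so log K = nE°cell / 0.0592 = (2)(+4.137) / 0.0592 = 139.8.

log K = 139.8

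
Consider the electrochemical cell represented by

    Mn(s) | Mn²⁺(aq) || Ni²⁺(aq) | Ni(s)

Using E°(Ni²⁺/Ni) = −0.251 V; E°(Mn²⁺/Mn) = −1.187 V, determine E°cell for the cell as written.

+0.936 V

By convention the left-hand electrode in cell notation is the anode (oxidation) and the right-hand electrode is the cathode (reduction).
E°cell = E°(right) − E°(left) = −0.251 − (−1.187) = +0.936 V.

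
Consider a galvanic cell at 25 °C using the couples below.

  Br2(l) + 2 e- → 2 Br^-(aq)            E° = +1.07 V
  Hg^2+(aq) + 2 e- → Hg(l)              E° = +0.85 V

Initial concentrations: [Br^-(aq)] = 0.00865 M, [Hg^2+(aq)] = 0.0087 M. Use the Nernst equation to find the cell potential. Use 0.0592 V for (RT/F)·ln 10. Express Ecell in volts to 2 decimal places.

Since E°(Br₂/Br⁻) > E°(Hg²⁺/Hg), Br₂/Br⁻ serves as the cathode.
E°cell = E°cat − E°an = +1.07 − (+0.85) = +0.22 V; n = 2.
The balanced reaction is Br2(l) + Hg(l) → 2 Br^-(aq) + Hg^2+(aq), so Q = [Br^-(aq)]^2·[Hg^2+(aq)] = 6.51×10^−7 and log Q = −6.186.
Applying E = E° − (RT ln10/nF)·log Q gives +0.22 − (0.0592/2)(−6.186) = +0.40 V.

+0.40 V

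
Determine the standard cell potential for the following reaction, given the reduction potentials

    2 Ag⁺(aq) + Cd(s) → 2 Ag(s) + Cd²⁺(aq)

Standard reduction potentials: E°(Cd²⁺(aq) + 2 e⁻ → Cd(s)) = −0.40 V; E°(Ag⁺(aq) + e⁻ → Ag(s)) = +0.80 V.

Ag⁺(aq) gains electrons, so the Ag⁺/Ag couple is the cathode; the Cd²⁺/Cd couple is the anode.
E°cell = E°(cathode) − E°(anode) = +0.80 − (−0.40) = +1.20 V.

+1.20 V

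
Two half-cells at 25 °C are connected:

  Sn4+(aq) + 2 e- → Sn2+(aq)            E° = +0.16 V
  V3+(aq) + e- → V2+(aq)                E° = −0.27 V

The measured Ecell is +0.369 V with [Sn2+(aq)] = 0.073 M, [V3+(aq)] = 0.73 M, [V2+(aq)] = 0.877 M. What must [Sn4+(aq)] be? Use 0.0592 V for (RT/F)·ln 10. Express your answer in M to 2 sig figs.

0.00044 M

The Sn⁴⁺/Sn²⁺ couple has the larger reduction potential, so it is the cathode: E°cell = +0.16 − (−0.27) = +0.43 V and n = 2.
From the Nernst equation, log Q = n(E° − E)/0.0592 = 2·(+0.43 − (+0.369))/0.0592 = 2.061.
For Sn4+(aq) + 2 V2+(aq) → Sn2+(aq) + 2 V3+(aq), the reaction quotient is Q = ([Sn2+(aq)]·[V3+(aq)]^2) / ([Sn4+(aq)]·[V2+(aq)]^2).
Substituting the known concentrations and solving, log [Sn4+(aq)] = −3.357 and [Sn4+(aq)] = 0.00044 M.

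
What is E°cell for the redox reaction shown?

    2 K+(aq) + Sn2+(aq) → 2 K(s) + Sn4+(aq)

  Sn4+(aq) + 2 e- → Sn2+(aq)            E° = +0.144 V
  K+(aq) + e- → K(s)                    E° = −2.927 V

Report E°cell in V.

−3.071 V

K+(aq) gains electrons, so the K⁺/K couple is the cathode; the Sn⁴⁺/Sn²⁺ couple is the anode.
E°cell = E°(cathode) − E°(anode) = −2.927 − (+0.144) = −3.071 V.
The negative E°cell means the reaction is non-spontaneous in the direction written.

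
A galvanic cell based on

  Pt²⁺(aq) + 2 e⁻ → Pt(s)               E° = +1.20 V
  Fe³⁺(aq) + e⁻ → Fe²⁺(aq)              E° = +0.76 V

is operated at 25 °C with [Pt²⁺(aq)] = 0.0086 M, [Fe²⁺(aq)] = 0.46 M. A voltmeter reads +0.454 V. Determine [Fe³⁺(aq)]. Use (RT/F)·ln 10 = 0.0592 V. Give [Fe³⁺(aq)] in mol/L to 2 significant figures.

With Pt²⁺/Pt at the cathode and Fe³⁺/Fe²⁺ at the anode, E°cell = +1.20 − (+0.76) = +0.44 V (n = 2).
From the Nernst equation, log Q = n(E° − E)/0.0592 = 2·(+0.44 − (+0.454))/0.0592 = −0.473.
For Pt²⁺(aq) + 2 Fe²⁺(aq) → Pt(s) + 2 Fe³⁺(aq), the reaction quotient is Q = [Fe³⁺(aq)]^2 / ([Pt²⁺(aq)]·[Fe²⁺(aq)]^2).
Substituting the known concentrations and solving, log [Fe³⁺(aq)] = −1.606 and [Fe³⁺(aq)] = 0.025 M.

0.025 M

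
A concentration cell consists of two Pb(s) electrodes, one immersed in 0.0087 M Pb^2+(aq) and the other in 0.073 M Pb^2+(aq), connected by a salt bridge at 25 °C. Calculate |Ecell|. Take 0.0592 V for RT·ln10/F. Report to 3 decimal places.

0.027 V

For a concentration cell E°cell = 0, since both electrodes use the same couple.
The compartment with the higher Pb^2+(aq) concentration (0.073 M) acts as the cathode; ions are reduced there and produced at the dilute (0.0087 M) anode.
With n = 2, Ecell = −(0.0592/2)·log([dilute]/[conc]) = −(0.0592/2)·log(0.0087/0.073) = +0.027 V.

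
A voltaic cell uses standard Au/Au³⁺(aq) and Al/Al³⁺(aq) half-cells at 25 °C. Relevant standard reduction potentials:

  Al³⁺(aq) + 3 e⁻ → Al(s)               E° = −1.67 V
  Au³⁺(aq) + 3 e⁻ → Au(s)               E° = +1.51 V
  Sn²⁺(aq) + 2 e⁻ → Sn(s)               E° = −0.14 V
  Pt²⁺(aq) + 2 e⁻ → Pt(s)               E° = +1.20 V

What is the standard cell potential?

+3.18 V

The Au³⁺/Au couple has the higher E°, so Au ion is reduced (cathode) and Al is oxidized (anode).
E°cell = E°(cathode) − E°(anode) = +1.51 − (−1.67) = +3.18 V.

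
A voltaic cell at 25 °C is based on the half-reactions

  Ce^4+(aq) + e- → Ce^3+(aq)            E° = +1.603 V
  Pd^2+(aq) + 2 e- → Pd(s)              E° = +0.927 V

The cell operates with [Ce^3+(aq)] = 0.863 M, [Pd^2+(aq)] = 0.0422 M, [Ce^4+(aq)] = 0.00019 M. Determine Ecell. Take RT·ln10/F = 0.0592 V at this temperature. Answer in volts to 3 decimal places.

+0.500 V

The Ce⁴⁺/Ce³⁺ couple has the more positive E°, so it is the cathode; Pd²⁺/Pd is the anode.
E°cell = +1.603 − (+0.927) = +0.676 V, with n = 2 electrons transferred.
For the overall reaction 2 Ce^4+(aq) + Pd(s) → 2 Ce^3+(aq) + Pd^2+(aq), Q = ([Ce^3+(aq)]^2·[Pd^2+(aq)]) / [Ce^4+(aq)]^2 = 8.71×10^5, giving log Q = 5.940.
Applying E = E° − (RT ln10/nF)·log Q gives +0.676 − (0.0592/2)(5.940) = +0.500 V.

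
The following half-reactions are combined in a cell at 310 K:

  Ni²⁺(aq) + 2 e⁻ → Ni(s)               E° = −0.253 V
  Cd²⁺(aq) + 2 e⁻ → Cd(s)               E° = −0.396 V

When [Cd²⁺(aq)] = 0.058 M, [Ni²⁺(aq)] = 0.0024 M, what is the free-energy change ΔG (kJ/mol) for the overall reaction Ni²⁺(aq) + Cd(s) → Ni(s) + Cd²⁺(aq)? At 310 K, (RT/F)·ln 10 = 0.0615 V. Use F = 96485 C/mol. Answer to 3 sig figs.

The standard cell potential is −0.253 − (−0.396) = +0.143 V, with n = 2 electrons in the balanced equation.
Here Q = [Cd²⁺(aq)] / [Ni²⁺(aq)] = 24.2 (log Q = 1.383), giving E = +0.143 − (0.0615/2)·(1.383) = +0.1005 V.
Finally ΔG = −nFE = −(2)(96485 C/mol)(+0.1005 V) = −19.4 kJ/mol.

−19.4 kJ/mol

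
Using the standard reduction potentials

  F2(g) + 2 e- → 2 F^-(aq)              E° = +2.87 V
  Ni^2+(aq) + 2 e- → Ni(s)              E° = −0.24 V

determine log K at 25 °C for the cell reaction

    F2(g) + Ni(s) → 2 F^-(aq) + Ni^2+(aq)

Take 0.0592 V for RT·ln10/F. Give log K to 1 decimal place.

log K = 105.1

The F₂/F⁻ couple is reduced (cathode); E°cell = +2.87 − (−0.24) = +3.11 V with n = 2.
At equilibrium E = 0, so log K = nE°cell / 0.0592 = (2)(+3.11) / 0.0592 = 105.1.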